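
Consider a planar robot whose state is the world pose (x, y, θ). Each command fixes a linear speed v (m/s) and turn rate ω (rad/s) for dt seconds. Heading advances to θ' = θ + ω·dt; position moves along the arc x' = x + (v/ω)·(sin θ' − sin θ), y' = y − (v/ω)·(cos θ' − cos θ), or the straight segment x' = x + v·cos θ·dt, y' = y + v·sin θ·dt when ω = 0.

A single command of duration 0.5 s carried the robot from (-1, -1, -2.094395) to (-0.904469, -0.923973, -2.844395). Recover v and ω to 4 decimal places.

v = -0.2500, ω = -1.5000

Δθ = -2.844395 − -2.094395 = -0.750000
ω = Δθ/dt = -0.750000/0.5 = -1.5000
R = Δx/(sin θ' − sin θ) = 0.1667
v = R·ω = 0.1667·-1.5000 = -0.2500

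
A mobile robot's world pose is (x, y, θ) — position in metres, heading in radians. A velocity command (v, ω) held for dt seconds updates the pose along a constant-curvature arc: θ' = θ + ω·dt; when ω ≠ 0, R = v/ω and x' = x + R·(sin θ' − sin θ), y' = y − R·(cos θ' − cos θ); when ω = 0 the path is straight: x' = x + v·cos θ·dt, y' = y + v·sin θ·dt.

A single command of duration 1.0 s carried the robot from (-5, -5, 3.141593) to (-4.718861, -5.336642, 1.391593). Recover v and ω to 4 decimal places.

v = -0.5000, ω = -1.7500

Δθ = 1.391593 − 3.141593 = -1.750000
ω = Δθ/dt = -1.750000/1.0 = -1.7500
R = −Δy/(cos θ' − cos θ) = 0.2857
v = R·ω = 0.2857·-1.7500 = -0.5000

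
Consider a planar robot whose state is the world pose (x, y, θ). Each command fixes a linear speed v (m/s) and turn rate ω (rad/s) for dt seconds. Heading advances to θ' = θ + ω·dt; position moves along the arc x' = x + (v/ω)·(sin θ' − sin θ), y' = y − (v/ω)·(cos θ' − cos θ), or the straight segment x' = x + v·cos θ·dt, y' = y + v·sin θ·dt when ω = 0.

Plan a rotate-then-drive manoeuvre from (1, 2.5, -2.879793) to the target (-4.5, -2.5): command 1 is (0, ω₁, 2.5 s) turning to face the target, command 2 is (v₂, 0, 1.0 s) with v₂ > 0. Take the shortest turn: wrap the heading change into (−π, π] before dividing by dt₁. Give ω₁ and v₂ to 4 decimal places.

ω₁ = 0.1904, v₂ = 7.4330

heading to target = atan2(-2.5−2.5, -4.5−1) = -2.4038
Δθ = wrap(-2.4038 − -2.8798) = 0.4760; ω₁ = Δθ/dt₁ = 0.1904
distance = √((-4.5−1)² + (-2.5−2.5)²) = 7.4330; v₂ = distance/dt₂ = 7.4330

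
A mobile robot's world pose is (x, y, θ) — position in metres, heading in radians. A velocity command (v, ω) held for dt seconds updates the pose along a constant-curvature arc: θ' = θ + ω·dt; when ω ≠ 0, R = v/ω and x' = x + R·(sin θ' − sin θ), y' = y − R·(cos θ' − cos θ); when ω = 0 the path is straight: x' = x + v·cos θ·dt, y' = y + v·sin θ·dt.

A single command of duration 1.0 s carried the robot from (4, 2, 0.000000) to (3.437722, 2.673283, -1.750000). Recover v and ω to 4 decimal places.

Δθ = -1.750000 − 0.000000 = -1.750000
ω = Δθ/dt = -1.750000/1.0 = -1.7500
R = −Δy/(cos θ' − cos θ) = 0.5714
v = R·ω = 0.5714·-1.7500 = -1.0000

v = -1.0000, ω = -1.7500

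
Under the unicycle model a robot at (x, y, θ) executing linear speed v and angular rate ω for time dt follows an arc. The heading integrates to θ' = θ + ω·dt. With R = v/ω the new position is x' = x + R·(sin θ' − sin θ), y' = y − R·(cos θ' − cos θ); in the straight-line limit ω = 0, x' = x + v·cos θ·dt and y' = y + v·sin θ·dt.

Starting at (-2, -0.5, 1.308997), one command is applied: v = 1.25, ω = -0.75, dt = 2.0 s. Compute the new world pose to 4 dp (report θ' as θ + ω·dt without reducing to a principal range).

θ' = 1.3090 + -0.75·2.0 = -0.1910
R = v/ω = 1.25/-0.75 = -1.6667
x' = -2 + -1.6667·(sin -0.1910 − sin 1.3090) = -0.0737
y' = -0.5 − -1.6667·(cos -0.1910 − cos 1.3090) = 0.7050

(-0.0737, 0.7050, -0.1910)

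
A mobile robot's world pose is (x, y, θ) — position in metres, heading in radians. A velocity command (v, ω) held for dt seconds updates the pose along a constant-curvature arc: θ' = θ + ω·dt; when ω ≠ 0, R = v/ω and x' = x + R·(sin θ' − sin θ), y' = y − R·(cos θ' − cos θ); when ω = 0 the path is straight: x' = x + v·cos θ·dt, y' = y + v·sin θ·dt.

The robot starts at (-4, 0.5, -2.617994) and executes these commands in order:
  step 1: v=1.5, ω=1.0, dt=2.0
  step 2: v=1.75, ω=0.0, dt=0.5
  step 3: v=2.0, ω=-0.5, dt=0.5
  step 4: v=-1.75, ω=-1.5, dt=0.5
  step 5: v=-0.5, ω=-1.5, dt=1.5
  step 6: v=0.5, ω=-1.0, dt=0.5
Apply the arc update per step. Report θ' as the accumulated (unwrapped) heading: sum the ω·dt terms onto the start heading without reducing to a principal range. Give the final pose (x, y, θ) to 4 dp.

(-2.5308, -1.9558, -4.3680)

step 1: θ'=-0.6180 (R=1.5000) → pose (-4.1191, -2.0216, -0.6180)
step 2: θ'=-0.6180 (straight) → pose (-3.4059, -2.5286, -0.6180)
step 3: θ'=-0.8680 (R=-4.0000) → pose (-2.6714, -3.2033, -0.8680)
step 4: θ'=-1.6180 (R=1.1667) → pose (-2.9466, -2.3942, -1.6180)
step 5: θ'=-3.8680 (R=0.3333) → pose (-2.3922, -2.1607, -3.8680)
step 6: θ'=-4.3680 (R=-0.5000) → pose (-2.5308, -1.9558, -4.3680)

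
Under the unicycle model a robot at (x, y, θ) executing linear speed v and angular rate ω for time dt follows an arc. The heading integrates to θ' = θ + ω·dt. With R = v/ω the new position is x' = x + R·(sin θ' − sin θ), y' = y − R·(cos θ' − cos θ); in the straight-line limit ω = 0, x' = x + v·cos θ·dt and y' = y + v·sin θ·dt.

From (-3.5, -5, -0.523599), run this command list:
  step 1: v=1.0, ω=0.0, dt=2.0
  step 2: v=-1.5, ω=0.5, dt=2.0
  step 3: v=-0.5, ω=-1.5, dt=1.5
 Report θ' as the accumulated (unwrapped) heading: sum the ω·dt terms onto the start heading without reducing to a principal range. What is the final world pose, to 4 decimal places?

step 1: θ'=-0.5236 (straight) → pose (-1.7679, -6.0000, -0.5236)
step 2: θ'=0.4764 (R=-3.0000) → pose (-4.6437, -5.9321, 0.4764)
step 3: θ'=-1.7736 (R=0.3333) → pose (-5.1231, -5.5688, -1.7736)

(-5.1231, -5.5688, -1.7736)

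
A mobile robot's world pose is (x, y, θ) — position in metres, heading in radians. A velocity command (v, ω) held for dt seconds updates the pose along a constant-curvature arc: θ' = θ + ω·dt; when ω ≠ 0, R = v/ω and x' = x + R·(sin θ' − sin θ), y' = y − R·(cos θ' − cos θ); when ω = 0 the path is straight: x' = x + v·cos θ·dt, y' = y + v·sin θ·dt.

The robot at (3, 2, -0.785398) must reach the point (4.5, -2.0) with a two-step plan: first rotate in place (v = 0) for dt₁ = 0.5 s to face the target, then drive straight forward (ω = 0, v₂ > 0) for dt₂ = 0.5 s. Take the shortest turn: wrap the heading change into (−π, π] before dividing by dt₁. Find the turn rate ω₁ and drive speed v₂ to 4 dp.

ω₁ = -0.8533, v₂ = 8.5440

heading to target = atan2(-2−2, 4.5−3) = -1.2120
Δθ = wrap(-1.2120 − -0.7854) = -0.4266; ω₁ = Δθ/dt₁ = -0.8533
distance = √((4.5−3)² + (-2−2)²) = 4.2720; v₂ = distance/dt₂ = 8.5440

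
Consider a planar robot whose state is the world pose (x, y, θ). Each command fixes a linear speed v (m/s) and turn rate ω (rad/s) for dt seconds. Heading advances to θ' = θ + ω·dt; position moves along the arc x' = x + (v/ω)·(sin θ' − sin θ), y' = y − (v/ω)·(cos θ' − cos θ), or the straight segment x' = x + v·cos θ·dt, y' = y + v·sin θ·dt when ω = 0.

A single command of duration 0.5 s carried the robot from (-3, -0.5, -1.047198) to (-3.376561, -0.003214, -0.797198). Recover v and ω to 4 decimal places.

v = -1.2500, ω = 0.5000

Δθ = -0.797198 − -1.047198 = 0.250000
ω = Δθ/dt = 0.250000/0.5 = 0.5000
R = −Δy/(cos θ' − cos θ) = -2.5000
v = R·ω = -2.5000·0.5000 = -1.2500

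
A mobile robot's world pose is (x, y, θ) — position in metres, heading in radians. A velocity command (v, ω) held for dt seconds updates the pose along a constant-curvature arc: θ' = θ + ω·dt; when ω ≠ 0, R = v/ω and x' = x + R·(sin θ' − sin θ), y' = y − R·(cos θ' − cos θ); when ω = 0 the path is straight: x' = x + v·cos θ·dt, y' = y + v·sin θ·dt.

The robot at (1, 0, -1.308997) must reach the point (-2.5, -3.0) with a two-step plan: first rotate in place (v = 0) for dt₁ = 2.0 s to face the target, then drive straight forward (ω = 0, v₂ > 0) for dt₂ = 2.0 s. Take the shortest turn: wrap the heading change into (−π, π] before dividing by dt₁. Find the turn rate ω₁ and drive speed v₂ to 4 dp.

ω₁ = -0.5620, v₂ = 2.3049

heading to target = atan2(-3−0, -2.5−1) = -2.4330
Δθ = wrap(-2.4330 − -1.3090) = -1.1240; ω₁ = Δθ/dt₁ = -0.5620
distance = √((-2.5−1)² + (-3−0)²) = 4.6098; v₂ = distance/dt₂ = 2.3049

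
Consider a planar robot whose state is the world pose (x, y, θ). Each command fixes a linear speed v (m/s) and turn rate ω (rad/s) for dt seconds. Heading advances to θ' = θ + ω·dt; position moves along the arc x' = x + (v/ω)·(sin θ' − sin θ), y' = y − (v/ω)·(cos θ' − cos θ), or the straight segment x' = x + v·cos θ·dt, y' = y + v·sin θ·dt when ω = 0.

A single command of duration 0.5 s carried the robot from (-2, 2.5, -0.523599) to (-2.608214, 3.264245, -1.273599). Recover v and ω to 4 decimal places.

v = -2.0000, ω = -1.5000

Δθ = -1.273599 − -0.523599 = -0.750000
ω = Δθ/dt = -0.750000/0.5 = -1.5000
R = −Δy/(cos θ' − cos θ) = 1.3333
v = R·ω = 1.3333·-1.5000 = -2.0000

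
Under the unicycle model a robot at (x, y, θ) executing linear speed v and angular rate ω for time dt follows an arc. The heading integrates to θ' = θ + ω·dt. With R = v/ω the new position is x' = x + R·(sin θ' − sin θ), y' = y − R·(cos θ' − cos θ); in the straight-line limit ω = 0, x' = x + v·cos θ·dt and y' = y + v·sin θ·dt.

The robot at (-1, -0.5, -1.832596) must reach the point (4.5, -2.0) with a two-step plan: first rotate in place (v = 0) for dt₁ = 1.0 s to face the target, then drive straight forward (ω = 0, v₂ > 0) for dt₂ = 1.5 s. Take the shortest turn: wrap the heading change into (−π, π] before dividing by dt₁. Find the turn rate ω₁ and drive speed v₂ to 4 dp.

heading to target = atan2(-2−-0.5, 4.5−-1) = -0.2663
Δθ = wrap(-0.2663 − -1.8326) = 1.5663; ω₁ = Δθ/dt₁ = 1.5663
distance = √((4.5−-1)² + (-2−-0.5)²) = 5.7009; v₂ = distance/dt₂ = 3.8006

ω₁ = 1.5663, v₂ = 3.8006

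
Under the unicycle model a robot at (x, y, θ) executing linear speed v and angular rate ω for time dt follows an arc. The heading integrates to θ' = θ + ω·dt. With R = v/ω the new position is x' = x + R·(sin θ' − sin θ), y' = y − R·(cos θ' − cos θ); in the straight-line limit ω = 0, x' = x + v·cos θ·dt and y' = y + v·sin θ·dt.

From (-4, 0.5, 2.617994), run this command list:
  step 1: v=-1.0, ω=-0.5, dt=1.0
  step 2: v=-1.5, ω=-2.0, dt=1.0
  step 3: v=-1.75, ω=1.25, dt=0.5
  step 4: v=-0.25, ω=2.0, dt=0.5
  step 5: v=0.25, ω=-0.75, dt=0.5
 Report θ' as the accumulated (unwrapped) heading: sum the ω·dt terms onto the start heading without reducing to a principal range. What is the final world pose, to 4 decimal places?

step 1: θ'=2.1180 (R=2.0000) → pose (-3.2920, -0.1915, 2.1180)
step 2: θ'=0.1180 (R=0.7500) → pose (-3.8442, -1.3265, 0.1180)
step 3: θ'=0.7430 (R=-1.4000) → pose (-4.6265, -1.6857, 0.7430)
step 4: θ'=1.7430 (R=-0.1250) → pose (-4.6651, -1.7992, 1.7430)
step 5: θ'=1.3680 (R=-0.3333) → pose (-4.6632, -1.6749, 1.3680)

(-4.6632, -1.6749, 1.3680)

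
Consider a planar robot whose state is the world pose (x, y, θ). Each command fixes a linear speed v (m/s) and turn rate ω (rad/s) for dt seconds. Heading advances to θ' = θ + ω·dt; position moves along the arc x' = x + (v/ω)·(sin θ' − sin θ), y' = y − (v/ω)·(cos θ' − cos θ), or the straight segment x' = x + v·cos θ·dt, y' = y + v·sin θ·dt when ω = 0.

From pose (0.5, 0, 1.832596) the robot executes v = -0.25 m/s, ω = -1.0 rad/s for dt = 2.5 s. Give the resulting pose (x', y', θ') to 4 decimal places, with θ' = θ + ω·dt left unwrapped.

θ' = 1.8326 + -1.0·2.5 = -0.6674
R = v/ω = -0.25/-1.0 = 0.2500
x' = 0.5 + 0.2500·(sin -0.6674 − sin 1.8326) = 0.1038
y' = 0 − 0.2500·(cos -0.6674 − cos 1.8326) = -0.2611

(0.1038, -0.2611, -0.6674)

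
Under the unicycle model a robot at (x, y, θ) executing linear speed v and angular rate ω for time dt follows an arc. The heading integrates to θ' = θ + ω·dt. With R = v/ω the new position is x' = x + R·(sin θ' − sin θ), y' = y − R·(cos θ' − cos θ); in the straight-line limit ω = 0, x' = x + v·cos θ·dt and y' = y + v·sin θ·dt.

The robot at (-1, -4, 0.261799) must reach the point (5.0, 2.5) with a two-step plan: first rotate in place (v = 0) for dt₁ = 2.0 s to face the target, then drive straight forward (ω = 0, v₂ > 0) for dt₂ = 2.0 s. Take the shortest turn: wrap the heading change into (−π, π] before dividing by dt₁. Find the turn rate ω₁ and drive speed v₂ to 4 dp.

ω₁ = 0.2818, v₂ = 4.4230

heading to target = atan2(2.5−-4, 5−-1) = 0.8254
Δθ = wrap(0.8254 − 0.2618) = 0.5636; ω₁ = Δθ/dt₁ = 0.2818
distance = √((5−-1)² + (2.5−-4)²) = 8.8459; v₂ = distance/dt₂ = 4.4230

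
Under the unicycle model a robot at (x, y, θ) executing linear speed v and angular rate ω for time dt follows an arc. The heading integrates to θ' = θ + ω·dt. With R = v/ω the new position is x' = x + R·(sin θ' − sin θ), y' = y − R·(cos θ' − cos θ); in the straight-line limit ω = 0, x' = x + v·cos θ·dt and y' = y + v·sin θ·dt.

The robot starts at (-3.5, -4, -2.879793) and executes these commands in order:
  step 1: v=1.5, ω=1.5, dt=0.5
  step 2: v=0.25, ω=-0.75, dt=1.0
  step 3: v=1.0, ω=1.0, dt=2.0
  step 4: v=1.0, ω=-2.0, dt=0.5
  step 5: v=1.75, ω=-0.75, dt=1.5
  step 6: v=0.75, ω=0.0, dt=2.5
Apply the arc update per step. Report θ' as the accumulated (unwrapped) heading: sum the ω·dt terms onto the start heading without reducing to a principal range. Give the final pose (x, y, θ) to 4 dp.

step 1: θ'=-2.1298 (R=1.0000) → pose (-4.0890, -4.4356, -2.1298)
step 2: θ'=-2.8798 (R=-0.3333) → pose (-4.2853, -4.5808, -2.8798)
step 3: θ'=-0.8798 (R=1.0000) → pose (-4.7971, -6.1840, -0.8798)
step 4: θ'=-1.8798 (R=-0.5000) → pose (-4.7061, -6.6547, -1.8798)
step 5: θ'=-3.0048 (R=-2.3333) → pose (-6.6107, -8.2567, -3.0048)
step 6: θ'=-3.0048 (straight) → pose (-8.4682, -8.5124, -3.0048)

(-8.4682, -8.5124, -3.0048)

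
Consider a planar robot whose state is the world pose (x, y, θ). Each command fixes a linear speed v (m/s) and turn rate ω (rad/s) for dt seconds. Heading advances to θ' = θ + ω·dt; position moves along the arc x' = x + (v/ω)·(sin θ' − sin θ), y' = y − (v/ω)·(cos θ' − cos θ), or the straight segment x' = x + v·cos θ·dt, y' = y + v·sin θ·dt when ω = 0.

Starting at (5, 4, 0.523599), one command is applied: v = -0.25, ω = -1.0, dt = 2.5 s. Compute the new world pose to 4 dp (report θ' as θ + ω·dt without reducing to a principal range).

(4.6453, 4.3151, -1.9764)

θ' = 0.5236 + -1.0·2.5 = -1.9764
R = v/ω = -0.25/-1.0 = 0.2500
x' = 5 + 0.2500·(sin -1.9764 − sin 0.5236) = 4.6453
y' = 4 − 0.2500·(cos -1.9764 − cos 0.5236) = 4.3151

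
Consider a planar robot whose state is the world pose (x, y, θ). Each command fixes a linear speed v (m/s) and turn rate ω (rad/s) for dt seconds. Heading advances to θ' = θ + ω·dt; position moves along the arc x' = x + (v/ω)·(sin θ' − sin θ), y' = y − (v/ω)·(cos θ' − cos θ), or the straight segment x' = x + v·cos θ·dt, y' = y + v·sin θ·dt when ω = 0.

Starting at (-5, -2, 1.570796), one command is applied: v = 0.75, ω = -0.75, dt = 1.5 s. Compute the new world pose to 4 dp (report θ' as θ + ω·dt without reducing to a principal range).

(-4.4312, -1.0977, 0.4458)

θ' = 1.5708 + -0.75·1.5 = 0.4458
R = v/ω = 0.75/-0.75 = -1.0000
x' = -5 + -1.0000·(sin 0.4458 − sin 1.5708) = -4.4312
y' = -2 − -1.0000·(cos 0.4458 − cos 1.5708) = -1.0977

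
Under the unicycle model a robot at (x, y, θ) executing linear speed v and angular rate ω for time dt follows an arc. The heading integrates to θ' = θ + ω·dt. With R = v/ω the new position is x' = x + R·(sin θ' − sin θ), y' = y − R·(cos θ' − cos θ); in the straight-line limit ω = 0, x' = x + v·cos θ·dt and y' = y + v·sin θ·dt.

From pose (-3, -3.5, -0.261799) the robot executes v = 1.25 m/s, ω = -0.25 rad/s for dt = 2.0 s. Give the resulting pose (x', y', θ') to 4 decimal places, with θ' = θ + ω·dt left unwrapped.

θ' = -0.2618 + -0.25·2.0 = -0.7618
R = v/ω = 1.25/-0.25 = -5.0000
x' = -3 + -5.0000·(sin -0.7618 − sin -0.2618) = -0.8430
y' = -3.5 − -5.0000·(cos -0.7618 − cos -0.2618) = -4.7117

(-0.8430, -4.7117, -0.7618)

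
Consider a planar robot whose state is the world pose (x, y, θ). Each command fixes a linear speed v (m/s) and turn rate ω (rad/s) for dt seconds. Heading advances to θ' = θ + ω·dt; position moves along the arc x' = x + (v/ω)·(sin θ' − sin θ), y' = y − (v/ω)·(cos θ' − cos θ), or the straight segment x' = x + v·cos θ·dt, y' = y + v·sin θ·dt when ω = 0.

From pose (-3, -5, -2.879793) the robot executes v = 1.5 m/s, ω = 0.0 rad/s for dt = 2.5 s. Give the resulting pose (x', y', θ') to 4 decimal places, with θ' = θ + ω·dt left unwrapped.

θ' = -2.8798 + 0.0·2.5 = -2.8798
ω = 0 → straight: x' = -3 + 1.5·cos(-2.8798)·2.5 = -6.6222
y' = -5 + 1.5·sin(-2.8798)·2.5 = -5.9706

(-6.6222, -5.9706, -2.8798)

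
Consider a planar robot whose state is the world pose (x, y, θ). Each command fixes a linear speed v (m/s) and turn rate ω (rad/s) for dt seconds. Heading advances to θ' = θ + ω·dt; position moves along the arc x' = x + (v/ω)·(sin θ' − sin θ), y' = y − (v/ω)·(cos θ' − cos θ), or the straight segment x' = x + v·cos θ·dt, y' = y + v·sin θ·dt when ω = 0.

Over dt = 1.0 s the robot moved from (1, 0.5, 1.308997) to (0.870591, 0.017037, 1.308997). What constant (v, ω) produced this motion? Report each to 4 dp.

v = -0.5000, ω = 0.0000

Δθ = 1.308997 − 1.308997 = 0.000000
ω = Δθ/dt = 0.000000/1.0 = 0.0000
ω = 0 → v = (Δx·cos θ + Δy·sin θ)/dt = -0.5000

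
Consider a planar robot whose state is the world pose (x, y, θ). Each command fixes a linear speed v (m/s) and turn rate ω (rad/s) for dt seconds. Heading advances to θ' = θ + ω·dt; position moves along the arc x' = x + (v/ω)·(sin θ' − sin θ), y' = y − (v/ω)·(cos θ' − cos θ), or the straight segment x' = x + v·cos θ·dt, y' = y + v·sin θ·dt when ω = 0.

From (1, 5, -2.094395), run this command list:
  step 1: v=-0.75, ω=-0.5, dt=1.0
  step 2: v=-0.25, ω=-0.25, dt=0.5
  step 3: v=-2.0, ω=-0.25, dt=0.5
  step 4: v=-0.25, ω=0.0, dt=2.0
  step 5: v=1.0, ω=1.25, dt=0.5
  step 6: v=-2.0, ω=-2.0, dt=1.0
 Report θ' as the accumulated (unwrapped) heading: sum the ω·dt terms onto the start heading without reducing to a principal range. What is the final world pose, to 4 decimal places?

(4.3172, 5.6749, -4.2194)

step 1: θ'=-2.5944 (R=1.5000) → pose (1.5186, 5.5310, -2.5944)
step 2: θ'=-2.7194 (R=1.0000) → pose (1.6291, 5.5892, -2.7194)
step 3: θ'=-2.8444 (R=8.0000) → pose (2.5645, 5.9409, -2.8444)
step 4: θ'=-2.8444 (straight) → pose (3.0426, 6.0874, -2.8444)
step 5: θ'=-2.2194 (R=0.8000) → pose (2.6393, 5.8057, -2.2194)
step 6: θ'=-4.2194 (R=1.0000) → pose (4.3172, 5.6749, -4.2194)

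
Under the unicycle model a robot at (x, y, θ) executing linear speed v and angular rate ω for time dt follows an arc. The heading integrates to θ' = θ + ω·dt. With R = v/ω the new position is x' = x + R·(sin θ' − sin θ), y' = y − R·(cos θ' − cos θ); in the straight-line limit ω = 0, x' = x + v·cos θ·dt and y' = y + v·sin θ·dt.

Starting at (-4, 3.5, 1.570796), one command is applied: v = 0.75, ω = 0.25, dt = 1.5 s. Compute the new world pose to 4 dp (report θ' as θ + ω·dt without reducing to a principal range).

θ' = 1.5708 + 0.25·1.5 = 1.9458
R = v/ω = 0.75/0.25 = 3.0000
x' = -4 + 3.0000·(sin 1.9458 − sin 1.5708) = -4.2085
y' = 3.5 − 3.0000·(cos 1.9458 − cos 1.5708) = 4.5988

(-4.2085, 4.5988, 1.9458)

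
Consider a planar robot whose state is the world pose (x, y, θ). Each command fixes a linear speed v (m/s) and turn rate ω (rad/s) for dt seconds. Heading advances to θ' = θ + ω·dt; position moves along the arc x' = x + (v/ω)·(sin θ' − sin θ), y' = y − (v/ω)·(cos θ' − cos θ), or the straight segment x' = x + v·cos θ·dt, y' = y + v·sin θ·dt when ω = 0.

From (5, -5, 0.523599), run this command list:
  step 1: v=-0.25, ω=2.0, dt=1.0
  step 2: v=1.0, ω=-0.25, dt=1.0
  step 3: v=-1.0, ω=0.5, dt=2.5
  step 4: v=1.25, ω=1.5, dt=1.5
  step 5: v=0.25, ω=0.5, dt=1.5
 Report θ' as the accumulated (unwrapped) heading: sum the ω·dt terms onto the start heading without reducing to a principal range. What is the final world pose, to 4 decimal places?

step 1: θ'=2.5236 (R=-0.1250) → pose (4.9901, -5.2101, 2.5236)
step 2: θ'=2.2736 (R=-4.0000) → pose (4.2555, -4.5354, 2.2736)
step 3: θ'=3.5236 (R=-2.0000) → pose (6.5272, -5.0985, 3.5236)
step 4: θ'=5.7736 (R=0.8333) → pose (6.4313, -6.5992, 5.7736)
step 5: θ'=6.5236 (R=0.5000) → pose (6.7943, -6.6484, 6.5236)

(6.7943, -6.6484, 6.5236)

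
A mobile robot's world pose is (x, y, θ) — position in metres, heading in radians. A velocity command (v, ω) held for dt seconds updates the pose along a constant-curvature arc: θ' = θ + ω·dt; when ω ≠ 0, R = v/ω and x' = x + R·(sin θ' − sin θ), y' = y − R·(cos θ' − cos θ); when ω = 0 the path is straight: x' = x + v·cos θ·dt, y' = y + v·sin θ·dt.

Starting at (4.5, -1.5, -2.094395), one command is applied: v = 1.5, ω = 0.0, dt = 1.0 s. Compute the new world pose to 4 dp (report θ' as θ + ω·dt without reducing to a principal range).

θ' = -2.0944 + 0.0·1.0 = -2.0944
ω = 0 → straight: x' = 4.5 + 1.5·cos(-2.0944)·1.0 = 3.7500
y' = -1.5 + 1.5·sin(-2.0944)·1.0 = -2.7990

(3.7500, -2.7990, -2.0944)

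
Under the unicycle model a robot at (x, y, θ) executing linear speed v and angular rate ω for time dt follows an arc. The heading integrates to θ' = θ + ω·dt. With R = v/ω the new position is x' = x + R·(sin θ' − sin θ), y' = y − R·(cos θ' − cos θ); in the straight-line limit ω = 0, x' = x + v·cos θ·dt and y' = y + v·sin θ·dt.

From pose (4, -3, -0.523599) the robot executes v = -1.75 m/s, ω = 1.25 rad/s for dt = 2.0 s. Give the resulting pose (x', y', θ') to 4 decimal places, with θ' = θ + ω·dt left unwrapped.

(2.0136, -4.7648, 1.9764)

θ' = -0.5236 + 1.25·2.0 = 1.9764
R = v/ω = -1.75/1.25 = -1.4000
x' = 4 + -1.4000·(sin 1.9764 − sin -0.5236) = 2.0136
y' = -3 − -1.4000·(cos 1.9764 − cos -0.5236) = -4.7648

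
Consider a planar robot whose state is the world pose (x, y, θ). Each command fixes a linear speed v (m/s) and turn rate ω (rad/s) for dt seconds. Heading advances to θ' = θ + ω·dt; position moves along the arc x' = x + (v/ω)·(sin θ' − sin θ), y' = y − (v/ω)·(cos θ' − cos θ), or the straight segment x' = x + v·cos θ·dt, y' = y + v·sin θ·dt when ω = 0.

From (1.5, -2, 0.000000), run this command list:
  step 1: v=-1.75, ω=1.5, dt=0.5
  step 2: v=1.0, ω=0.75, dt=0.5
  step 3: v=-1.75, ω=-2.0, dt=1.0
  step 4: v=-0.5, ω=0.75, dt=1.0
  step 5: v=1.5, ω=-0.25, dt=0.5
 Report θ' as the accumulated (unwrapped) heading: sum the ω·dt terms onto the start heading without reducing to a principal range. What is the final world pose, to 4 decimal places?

(-0.1544, -2.0015, -0.2500)

step 1: θ'=0.7500 (R=-1.1667) → pose (0.7048, -2.3130, 0.7500)
step 2: θ'=1.1250 (R=1.3333) → pose (0.9989, -1.9123, 1.1250)
step 3: θ'=-0.8750 (R=0.8750) → pose (-0.4622, -2.0959, -0.8750)
step 4: θ'=-0.1250 (R=-0.6667) → pose (-0.8907, -1.8618, -0.1250)
step 5: θ'=-0.2500 (R=-6.0000) → pose (-0.1544, -2.0015, -0.2500)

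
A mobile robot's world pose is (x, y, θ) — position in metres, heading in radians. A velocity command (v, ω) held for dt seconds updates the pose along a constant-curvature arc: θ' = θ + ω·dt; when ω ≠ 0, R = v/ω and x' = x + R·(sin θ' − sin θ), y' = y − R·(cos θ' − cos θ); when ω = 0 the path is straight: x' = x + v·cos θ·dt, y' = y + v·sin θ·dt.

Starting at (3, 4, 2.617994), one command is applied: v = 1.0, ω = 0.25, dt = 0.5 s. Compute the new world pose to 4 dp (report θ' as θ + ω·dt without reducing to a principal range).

θ' = 2.6180 + 0.25·0.5 = 2.7430
R = v/ω = 1.0/0.25 = 4.0000
x' = 3 + 4.0000·(sin 2.7430 − sin 2.6180) = 2.5525
y' = 4 − 4.0000·(cos 2.7430 − cos 2.6180) = 4.2223

(2.5525, 4.2223, 2.7430)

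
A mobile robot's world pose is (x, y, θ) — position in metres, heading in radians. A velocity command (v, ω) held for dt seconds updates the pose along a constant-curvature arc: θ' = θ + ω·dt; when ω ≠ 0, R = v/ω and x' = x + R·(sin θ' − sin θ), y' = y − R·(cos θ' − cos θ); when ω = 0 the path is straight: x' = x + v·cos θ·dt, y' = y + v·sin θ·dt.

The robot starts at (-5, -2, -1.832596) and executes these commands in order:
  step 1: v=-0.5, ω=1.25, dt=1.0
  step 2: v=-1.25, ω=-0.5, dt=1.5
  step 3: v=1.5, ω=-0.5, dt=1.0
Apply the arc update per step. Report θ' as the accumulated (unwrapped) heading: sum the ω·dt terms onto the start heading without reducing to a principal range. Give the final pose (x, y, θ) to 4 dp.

step 1: θ'=-0.5826 (R=-0.4000) → pose (-5.1663, -1.5625, -0.5826)
step 2: θ'=-1.3326 (R=2.5000) → pose (-6.2202, -0.0647, -1.3326)
step 3: θ'=-1.8326 (R=-3.0000) → pose (-6.2377, -1.5491, -1.8326)

(-6.2377, -1.5491, -1.8326)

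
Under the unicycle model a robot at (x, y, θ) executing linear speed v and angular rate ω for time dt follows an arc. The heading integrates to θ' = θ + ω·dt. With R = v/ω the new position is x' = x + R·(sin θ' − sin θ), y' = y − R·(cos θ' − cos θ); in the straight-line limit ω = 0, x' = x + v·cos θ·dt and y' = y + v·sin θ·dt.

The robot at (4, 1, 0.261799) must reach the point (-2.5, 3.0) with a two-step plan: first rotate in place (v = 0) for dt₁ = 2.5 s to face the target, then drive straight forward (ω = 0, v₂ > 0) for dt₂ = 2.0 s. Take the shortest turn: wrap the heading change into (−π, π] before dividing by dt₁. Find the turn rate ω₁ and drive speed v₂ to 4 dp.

heading to target = atan2(3−1, -2.5−4) = 2.8431
Δθ = wrap(2.8431 − 0.2618) = 2.5813; ω₁ = Δθ/dt₁ = 1.0325
distance = √((-2.5−4)² + (3−1)²) = 6.8007; v₂ = distance/dt₂ = 3.4004

ω₁ = 1.0325, v₂ = 3.4004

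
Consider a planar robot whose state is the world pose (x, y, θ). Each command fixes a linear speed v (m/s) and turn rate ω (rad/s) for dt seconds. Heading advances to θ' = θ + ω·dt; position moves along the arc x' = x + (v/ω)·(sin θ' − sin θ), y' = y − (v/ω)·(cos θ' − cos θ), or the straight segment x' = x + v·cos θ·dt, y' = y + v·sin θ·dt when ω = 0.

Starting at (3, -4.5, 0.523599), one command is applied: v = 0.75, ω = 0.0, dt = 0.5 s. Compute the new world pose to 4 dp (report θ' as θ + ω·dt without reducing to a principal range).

(3.3248, -4.3125, 0.5236)

θ' = 0.5236 + 0.0·0.5 = 0.5236
ω = 0 → straight: x' = 3 + 0.75·cos(0.5236)·0.5 = 3.3248
y' = -4.5 + 0.75·sin(0.5236)·0.5 = -4.3125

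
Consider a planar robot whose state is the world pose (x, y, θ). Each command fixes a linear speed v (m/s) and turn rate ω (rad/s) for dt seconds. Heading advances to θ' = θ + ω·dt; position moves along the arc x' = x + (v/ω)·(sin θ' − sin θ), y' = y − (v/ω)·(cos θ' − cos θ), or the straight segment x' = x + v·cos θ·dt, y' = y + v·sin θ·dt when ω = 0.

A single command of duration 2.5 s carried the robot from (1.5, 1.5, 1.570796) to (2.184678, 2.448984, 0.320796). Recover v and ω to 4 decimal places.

Δθ = 0.320796 − 1.570796 = -1.250000
ω = Δθ/dt = -1.250000/2.5 = -0.5000
R = −Δy/(cos θ' − cos θ) = -1.0000
v = R·ω = -1.0000·-0.5000 = 0.5000

v = 0.5000, ω = -0.5000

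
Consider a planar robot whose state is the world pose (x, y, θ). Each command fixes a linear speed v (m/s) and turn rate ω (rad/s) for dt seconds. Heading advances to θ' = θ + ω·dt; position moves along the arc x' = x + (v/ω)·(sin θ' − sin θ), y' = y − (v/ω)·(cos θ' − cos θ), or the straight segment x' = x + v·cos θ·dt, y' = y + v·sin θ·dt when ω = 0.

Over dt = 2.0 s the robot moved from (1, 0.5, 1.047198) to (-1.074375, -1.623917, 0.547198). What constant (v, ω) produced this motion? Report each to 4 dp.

Δθ = 0.547198 − 1.047198 = -0.500000
ω = Δθ/dt = -0.500000/2.0 = -0.2500
R = −Δy/(cos θ' − cos θ) = 6.0000
v = R·ω = 6.0000·-0.2500 = -1.5000

v = -1.5000, ω = -0.2500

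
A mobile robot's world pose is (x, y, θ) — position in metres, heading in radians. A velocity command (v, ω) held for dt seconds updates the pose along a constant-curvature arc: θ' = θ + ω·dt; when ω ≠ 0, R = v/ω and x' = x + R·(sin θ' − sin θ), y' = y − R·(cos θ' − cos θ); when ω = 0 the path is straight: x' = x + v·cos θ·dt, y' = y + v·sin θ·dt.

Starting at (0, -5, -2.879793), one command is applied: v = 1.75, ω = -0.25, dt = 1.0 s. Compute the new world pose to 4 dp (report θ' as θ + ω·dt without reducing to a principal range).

(-1.7291, -5.2380, -3.1298)

θ' = -2.8798 + -0.25·1.0 = -3.1298
R = v/ω = 1.75/-0.25 = -7.0000
x' = 0 + -7.0000·(sin -3.1298 − sin -2.8798) = -1.7291
y' = -5 − -7.0000·(cos -3.1298 − cos -2.8798) = -5.2380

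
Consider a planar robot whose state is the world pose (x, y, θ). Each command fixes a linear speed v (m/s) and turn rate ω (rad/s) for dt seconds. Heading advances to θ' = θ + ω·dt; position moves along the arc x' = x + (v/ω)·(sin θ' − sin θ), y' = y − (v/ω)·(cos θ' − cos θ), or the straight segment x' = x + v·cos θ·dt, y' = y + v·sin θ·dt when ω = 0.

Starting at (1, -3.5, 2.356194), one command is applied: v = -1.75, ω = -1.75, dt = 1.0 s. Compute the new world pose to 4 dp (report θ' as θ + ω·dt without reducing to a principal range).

θ' = 2.3562 + -1.75·1.0 = 0.6062
R = v/ω = -1.75/-1.75 = 1.0000
x' = 1 + 1.0000·(sin 0.6062 − sin 2.3562) = 0.8626
y' = -3.5 − 1.0000·(cos 0.6062 − cos 2.3562) = -5.0289

(0.8626, -5.0289, 0.6062)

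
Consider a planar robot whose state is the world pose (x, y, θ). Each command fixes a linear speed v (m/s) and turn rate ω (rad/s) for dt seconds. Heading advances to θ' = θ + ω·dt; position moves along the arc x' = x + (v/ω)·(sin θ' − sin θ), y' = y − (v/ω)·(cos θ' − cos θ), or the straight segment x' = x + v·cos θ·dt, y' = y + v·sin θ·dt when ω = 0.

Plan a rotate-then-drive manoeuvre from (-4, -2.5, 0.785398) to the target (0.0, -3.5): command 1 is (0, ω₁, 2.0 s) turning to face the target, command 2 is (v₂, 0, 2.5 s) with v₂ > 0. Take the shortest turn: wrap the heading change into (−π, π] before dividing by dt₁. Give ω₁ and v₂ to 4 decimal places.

ω₁ = -0.5152, v₂ = 1.6492

heading to target = atan2(-3.5−-2.5, 0−-4) = -0.2450
Δθ = wrap(-0.2450 − 0.7854) = -1.0304; ω₁ = Δθ/dt₁ = -0.5152
distance = √((0−-4)² + (-3.5−-2.5)²) = 4.1231; v₂ = distance/dt₂ = 1.6492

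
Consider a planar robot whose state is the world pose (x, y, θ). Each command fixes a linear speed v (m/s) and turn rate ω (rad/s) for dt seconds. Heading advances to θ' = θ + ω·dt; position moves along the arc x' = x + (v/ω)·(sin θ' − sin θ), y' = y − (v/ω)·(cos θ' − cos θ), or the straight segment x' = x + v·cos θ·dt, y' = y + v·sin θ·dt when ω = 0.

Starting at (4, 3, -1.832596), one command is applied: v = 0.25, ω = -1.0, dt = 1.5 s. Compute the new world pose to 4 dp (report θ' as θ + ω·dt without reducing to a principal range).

(3.7111, 2.8193, -3.3326)

θ' = -1.8326 + -1.0·1.5 = -3.3326
R = v/ω = 0.25/-1.0 = -0.2500
x' = 4 + -0.2500·(sin -3.3326 − sin -1.8326) = 3.7111
y' = 3 − -0.2500·(cos -3.3326 − cos -1.8326) = 2.8193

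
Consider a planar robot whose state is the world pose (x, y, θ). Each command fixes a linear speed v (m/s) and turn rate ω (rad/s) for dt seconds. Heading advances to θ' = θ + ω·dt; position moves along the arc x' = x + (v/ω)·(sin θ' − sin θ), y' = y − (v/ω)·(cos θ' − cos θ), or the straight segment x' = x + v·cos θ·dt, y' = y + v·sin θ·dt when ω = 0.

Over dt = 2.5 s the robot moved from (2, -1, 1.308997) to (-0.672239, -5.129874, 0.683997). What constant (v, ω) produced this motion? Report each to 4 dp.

Δθ = 0.683997 − 1.308997 = -0.625000
ω = Δθ/dt = -0.625000/2.5 = -0.2500
R = −Δy/(cos θ' − cos θ) = 8.0000
v = R·ω = 8.0000·-0.2500 = -2.0000

v = -2.0000, ω = -0.2500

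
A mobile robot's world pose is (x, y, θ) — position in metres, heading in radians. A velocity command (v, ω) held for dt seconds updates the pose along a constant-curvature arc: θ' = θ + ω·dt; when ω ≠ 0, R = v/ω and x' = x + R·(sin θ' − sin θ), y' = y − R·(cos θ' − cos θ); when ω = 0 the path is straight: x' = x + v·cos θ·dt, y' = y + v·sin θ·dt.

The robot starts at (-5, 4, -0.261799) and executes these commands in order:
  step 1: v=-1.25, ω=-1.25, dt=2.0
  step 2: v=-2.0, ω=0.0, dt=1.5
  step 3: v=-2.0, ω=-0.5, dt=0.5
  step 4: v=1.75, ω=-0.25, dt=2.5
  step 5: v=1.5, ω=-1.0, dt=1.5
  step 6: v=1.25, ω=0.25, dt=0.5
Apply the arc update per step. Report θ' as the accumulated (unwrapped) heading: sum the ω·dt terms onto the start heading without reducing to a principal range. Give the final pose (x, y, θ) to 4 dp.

step 1: θ'=-2.7618 (R=1.0000) → pose (-5.1119, 5.8947, -2.7618)
step 2: θ'=-2.7618 (straight) → pose (-2.3257, 7.0069, -2.7618)
step 3: θ'=-3.0118 (R=4.0000) → pose (-1.3605, 7.2582, -3.0118)
step 4: θ'=-3.6368 (R=-7.0000) → pose (-5.5930, 8.0403, -3.6368)
step 5: θ'=-5.1368 (R=-1.5000) → pose (-6.2471, 9.9777, -5.1368)
step 6: θ'=-5.0118 (R=5.0000) → pose (-6.0259, 10.5619, -5.0118)

(-6.0259, 10.5619, -5.0118)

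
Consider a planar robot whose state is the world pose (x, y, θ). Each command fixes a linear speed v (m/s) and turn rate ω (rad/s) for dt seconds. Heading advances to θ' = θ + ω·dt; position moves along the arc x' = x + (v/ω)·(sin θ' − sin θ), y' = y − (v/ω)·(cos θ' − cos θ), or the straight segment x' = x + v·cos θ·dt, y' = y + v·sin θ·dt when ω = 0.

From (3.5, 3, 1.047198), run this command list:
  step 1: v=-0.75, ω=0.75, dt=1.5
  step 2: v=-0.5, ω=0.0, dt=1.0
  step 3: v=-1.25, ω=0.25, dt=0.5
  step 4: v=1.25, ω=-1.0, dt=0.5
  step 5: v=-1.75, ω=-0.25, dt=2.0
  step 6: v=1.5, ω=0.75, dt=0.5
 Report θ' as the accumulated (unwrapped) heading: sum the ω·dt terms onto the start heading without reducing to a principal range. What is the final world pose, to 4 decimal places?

step 1: θ'=2.1722 (R=-1.0000) → pose (3.5415, 1.9342, 2.1722)
step 2: θ'=2.1722 (straight) → pose (3.8244, 1.5219, 2.1722)
step 3: θ'=2.2972 (R=-5.0000) → pose (4.2093, 1.0300, 2.2972)
step 4: θ'=1.7972 (R=-1.2500) → pose (3.9256, 1.5796, 1.7972)
step 5: θ'=1.2972 (R=7.0000) → pose (3.8439, -1.8830, 1.2972)
step 6: θ'=1.6722 (R=2.0000) → pose (3.9080, -1.1402, 1.6722)

(3.9080, -1.1402, 1.6722)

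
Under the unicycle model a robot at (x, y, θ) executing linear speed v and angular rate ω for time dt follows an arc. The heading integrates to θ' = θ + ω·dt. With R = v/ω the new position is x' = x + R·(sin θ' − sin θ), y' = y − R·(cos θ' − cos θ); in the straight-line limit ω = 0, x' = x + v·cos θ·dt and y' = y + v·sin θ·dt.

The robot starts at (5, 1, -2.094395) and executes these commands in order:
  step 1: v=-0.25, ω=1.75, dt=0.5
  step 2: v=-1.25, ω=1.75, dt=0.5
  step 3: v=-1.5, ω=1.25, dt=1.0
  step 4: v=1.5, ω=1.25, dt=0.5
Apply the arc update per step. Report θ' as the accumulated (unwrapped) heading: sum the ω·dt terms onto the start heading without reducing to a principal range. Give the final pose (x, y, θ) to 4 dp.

step 1: θ'=-1.2194 (R=-0.1429) → pose (5.0104, 1.1206, -1.2194)
step 2: θ'=-0.3444 (R=-0.7143) → pose (4.5809, 1.5471, -0.3444)
step 3: θ'=0.9056 (R=-1.2000) → pose (3.2316, 1.1582, 0.9056)
step 4: θ'=1.5306 (R=1.2000) → pose (3.4865, 1.8506, 1.5306)

(3.4865, 1.8506, 1.5306)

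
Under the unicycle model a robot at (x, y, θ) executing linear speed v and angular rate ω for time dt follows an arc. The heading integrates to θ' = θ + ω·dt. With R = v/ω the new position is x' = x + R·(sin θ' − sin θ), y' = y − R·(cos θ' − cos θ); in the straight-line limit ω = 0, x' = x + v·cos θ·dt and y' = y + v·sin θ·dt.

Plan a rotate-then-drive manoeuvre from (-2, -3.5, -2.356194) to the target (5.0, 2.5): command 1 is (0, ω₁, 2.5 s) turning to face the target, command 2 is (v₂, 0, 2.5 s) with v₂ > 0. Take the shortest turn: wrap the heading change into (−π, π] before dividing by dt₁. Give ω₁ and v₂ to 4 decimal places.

heading to target = atan2(2.5−-3.5, 5−-2) = 0.7086
Δθ = wrap(0.7086 − -2.3562) = 3.0648; ω₁ = Δθ/dt₁ = 1.2259
distance = √((5−-2)² + (2.5−-3.5)²) = 9.2195; v₂ = distance/dt₂ = 3.6878

ω₁ = 1.2259, v₂ = 3.6878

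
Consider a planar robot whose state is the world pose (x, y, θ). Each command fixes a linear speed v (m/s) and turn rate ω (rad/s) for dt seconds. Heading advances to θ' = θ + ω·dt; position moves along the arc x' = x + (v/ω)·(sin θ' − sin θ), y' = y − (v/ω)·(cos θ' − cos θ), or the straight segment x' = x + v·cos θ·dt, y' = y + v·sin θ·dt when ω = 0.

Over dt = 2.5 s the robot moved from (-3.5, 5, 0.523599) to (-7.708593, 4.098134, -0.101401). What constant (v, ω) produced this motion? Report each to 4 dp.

Δθ = -0.101401 − 0.523599 = -0.625000
ω = Δθ/dt = -0.625000/2.5 = -0.2500
R = Δx/(sin θ' − sin θ) = 7.0000
v = R·ω = 7.0000·-0.2500 = -1.7500

v = -1.7500, ω = -0.2500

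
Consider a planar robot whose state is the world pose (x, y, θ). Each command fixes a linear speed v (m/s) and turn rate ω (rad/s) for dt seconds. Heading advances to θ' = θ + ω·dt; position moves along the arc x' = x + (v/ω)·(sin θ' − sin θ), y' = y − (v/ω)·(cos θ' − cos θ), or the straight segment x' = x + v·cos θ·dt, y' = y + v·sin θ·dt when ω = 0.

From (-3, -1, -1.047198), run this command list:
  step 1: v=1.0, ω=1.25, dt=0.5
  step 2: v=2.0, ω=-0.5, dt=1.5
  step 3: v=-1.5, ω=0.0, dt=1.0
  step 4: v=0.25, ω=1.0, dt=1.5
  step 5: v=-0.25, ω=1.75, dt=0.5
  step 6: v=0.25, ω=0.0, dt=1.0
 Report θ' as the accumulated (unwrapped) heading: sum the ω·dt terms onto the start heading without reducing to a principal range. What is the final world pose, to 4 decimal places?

(-0.8563, -2.0338, 1.2028)

step 1: θ'=-0.4222 (R=0.8000) → pose (-2.6350, -1.3298, -0.4222)
step 2: θ'=-1.1722 (R=-4.0000) → pose (-0.5876, -3.4260, -1.1722)
step 3: θ'=-1.1722 (straight) → pose (-1.1698, -2.0436, -1.1722)
step 4: θ'=0.3278 (R=0.2500) → pose (-0.8589, -2.1833, 0.3278)
step 5: θ'=1.2028 (R=-0.1429) → pose (-0.9462, -2.2671, 1.2028)
step 6: θ'=1.2028 (straight) → pose (-0.8563, -2.0338, 1.2028)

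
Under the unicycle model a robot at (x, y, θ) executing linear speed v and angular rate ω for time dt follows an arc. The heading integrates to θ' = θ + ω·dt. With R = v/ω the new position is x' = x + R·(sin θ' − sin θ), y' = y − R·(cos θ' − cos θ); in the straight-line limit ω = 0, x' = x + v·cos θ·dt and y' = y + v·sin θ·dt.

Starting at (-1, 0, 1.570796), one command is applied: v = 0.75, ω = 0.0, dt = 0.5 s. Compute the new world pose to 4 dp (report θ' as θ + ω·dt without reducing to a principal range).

(-1.0000, 0.3750, 1.5708)

θ' = 1.5708 + 0.0·0.5 = 1.5708
ω = 0 → straight: x' = -1 + 0.75·cos(1.5708)·0.5 = -1.0000
y' = 0 + 0.75·sin(1.5708)·0.5 = 0.3750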